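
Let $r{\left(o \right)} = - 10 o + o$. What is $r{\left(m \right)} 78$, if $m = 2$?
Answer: $-1404$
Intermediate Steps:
$r{\left(o \right)} = - 9 o$
$r{\left(m \right)} 78 = \left(-9\right) 2 \cdot 78 = \left(-18\right) 78 = -1404$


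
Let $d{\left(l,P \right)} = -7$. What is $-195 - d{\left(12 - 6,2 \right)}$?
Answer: $-188$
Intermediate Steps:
$-195 - d{\left(12 - 6,2 \right)} = -195 - -7 = -195 + 7 = -188$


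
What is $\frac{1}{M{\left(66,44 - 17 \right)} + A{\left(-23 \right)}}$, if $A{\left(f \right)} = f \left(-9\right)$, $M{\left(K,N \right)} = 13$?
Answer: $\frac{1}{220} \approx 0.0045455$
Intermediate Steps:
$A{\left(f \right)} = - 9 f$
$\frac{1}{M{\left(66,44 - 17 \right)} + A{\left(-23 \right)}} = \frac{1}{13 - -207} = \frac{1}{13 + 207} = \frac{1}{220}$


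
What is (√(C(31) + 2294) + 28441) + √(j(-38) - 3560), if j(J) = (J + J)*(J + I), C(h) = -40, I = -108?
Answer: 28441 + 4*√471 + 7*√46 ≈ 28575.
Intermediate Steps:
j(J) = 2*J*(-108 + J) (j(J) = (J + J)*(J - 108) = (2*J)*(-108 + J) = 2*J*(-108 + J))
(√(C(31) + 2294) + 28441) + √(j(-38) - 3560) = (√(-40 + 2294) + 28441) + √(2*(-38)*(-108 - 38) - 3560) = (√2254 + 28441) + √(2*(-38)*(-146) - 3560) = (7*√46 + 28441) + √(11096 - 3560) = (28441 + 7*√46) + √7536 = (28441 + 7*√46) + 4*√471 = 28441 + 4*√471 + 7*√46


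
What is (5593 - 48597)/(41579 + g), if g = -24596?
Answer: -43004/16983 ≈ -2.5322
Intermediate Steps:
(5593 - 48597)/(41579 + g) = (5593 - 48597)/(41579 - 24596) = -43004/16983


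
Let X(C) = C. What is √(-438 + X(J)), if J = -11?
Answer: I*√449 ≈ 21.19*I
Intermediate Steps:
√(-438 + X(J)) = √(-438 - 11) = √(-449) = I*√449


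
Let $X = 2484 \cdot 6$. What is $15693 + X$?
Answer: $30597$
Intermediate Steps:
$X = 14904$
$15693 + X = 15693 + 14904 = 30597$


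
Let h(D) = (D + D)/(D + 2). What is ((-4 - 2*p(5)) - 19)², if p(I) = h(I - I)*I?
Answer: 529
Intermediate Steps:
h(D) = 2*D/(2 + D) (h(D) = (2*D)/(2 + D) = 2*D/(2 + D))
p(I) = 0 (p(I) = (2*(I - I)/(2 + (I - I)))*I = (2*0/(2 + 0))*I = (2*0/2)*I = (2*0*(½))*I = 0*I = 0)
((-4 - 2*p(5)) - 19)² = ((-4 - 2*0) - 19)² = ((-4 + 0) - 19)² = (-4 - 19)² = (-23)² = 529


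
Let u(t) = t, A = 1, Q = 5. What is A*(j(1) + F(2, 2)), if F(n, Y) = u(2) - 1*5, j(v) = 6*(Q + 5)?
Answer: 57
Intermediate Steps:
j(v) = 60 (j(v) = 6*(5 + 5) = 6*10 = 60)
F(n, Y) = -3 (F(n, Y) = 2 - 1*5 = 2 - 5 = -3)
A*(j(1) + F(2, 2)) = 1*(60 - 3) = 1*57 = 57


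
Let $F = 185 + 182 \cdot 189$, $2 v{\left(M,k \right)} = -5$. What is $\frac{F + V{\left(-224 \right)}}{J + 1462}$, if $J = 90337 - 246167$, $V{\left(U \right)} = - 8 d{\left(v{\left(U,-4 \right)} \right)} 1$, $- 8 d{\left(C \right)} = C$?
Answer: $- \frac{69161}{308736} \approx -0.22401$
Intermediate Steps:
$v{\left(M,k \right)} = - \frac{5}{2}$ ($v{\left(M,k \right)} = \frac{1}{2} \left(-5\right) = - \frac{5}{2}$)
$d{\left(C \right)} = - \frac{C}{8}$
$V{\left(U \right)} = - \frac{5}{2}$ ($V{\left(U \right)} = - 8 \left(\left(- \frac{1}{8}\right) \left(- \frac{5}{2}\right)\right) 1 = \left(-8\right) \frac{5}{16} \cdot 1 = \left(- \frac{5}{2}\right) 1 = - \frac{5}{2}$)
$F = 34583$ ($F = 185 + 34398 = 34583$)
$J = -155830$
$\frac{F + V{\left(-224 \right)}}{J + 1462} = \frac{34583 - \frac{5}{2}}{-155830 + 1462} = \frac{69161}{2 \left(-154368\right)} = \frac{69161}{2} \left(- \frac{1}{154368}\right) = - \frac{69161}{308736}$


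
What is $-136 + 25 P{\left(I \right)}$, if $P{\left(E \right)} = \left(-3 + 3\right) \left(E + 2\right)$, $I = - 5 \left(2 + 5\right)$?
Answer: $-136$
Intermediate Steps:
$I = -35$ ($I = \left(-5\right) 7 = -35$)
$P{\left(E \right)} = 0$ ($P{\left(E \right)} = 0 \left(2 + E\right) = 0$)
$-136 + 25 P{\left(I \right)} = -136 + 25 \cdot 0 = -136 + 0 = -136$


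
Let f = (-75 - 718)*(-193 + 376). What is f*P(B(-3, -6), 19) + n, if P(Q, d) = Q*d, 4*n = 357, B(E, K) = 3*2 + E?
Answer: -33086775/4 ≈ -8.2717e+6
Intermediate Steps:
B(E, K) = 6 + E
n = 357/4 (n = (1/4)*357 = 357/4 ≈ 89.250)
f = -145119 (f = -793*183 = -145119)
f*P(B(-3, -6), 19) + n = -145119*(6 - 3)*19 + 357/4 = -435357*19 + 357/4 = -145119*57 + 357/4 = -8271783 + 357/4 = -33086775/4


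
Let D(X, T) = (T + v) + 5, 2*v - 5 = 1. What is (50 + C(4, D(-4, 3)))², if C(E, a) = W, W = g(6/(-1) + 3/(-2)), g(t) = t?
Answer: 7225/4 ≈ 1806.3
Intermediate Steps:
v = 3 (v = 5/2 + (½)*1 = 5/2 + ½ = 3)
D(X, T) = 8 + T (D(X, T) = (T + 3) + 5 = (3 + T) + 5 = 8 + T)
W = -15/2 (W = 6/(-1) + 3/(-2) = 6*(-1) + 3*(-½) = -6 - 3/2 = -15/2 ≈ -7.5000)
C(E, a) = -15/2
(50 + C(4, D(-4, 3)))² = (50 - 15/2)² = (85/2)² = 7225/4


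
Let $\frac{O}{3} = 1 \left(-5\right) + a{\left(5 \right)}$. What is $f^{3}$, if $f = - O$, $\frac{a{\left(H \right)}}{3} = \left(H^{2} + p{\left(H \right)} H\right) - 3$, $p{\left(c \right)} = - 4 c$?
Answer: $368601813$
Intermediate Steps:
$a{\left(H \right)} = -9 - 9 H^{2}$ ($a{\left(H \right)} = 3 \left(\left(H^{2} + - 4 H H\right) - 3\right) = 3 \left(\left(H^{2} - 4 H^{2}\right) - 3\right) = 3 \left(- 3 H^{2} - 3\right) = 3 \left(-3 - 3 H^{2}\right) = -9 - 9 H^{2}$)
$O = -717$ ($O = 3 \left(1 \left(-5\right) - \left(9 + 9 \cdot 5^{2}\right)\right) = 3 \left(-5 - 234\right) = 3 \left(-239\right) = -717$)
$f = 717$ ($f = \left(-1\right) \left(-717\right) = 717$)
$f^{3} = 717^{3} = 368601813$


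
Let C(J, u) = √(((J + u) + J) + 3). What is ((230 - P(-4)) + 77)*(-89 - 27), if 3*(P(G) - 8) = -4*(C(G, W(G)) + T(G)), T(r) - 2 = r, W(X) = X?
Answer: -103124/3 - 464*I ≈ -34375.0 - 464.0*I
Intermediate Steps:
T(r) = 2 + r
C(J, u) = √(3 + u + 2*J) (C(J, u) = √((u + 2*J) + 3) = √(3 + u + 2*J))
P(G) = 16/3 - 4*G/3 - 4*√(3 + 3*G)/3 (P(G) = 8 + (-4*(√(3 + G + 2*G) + (2 + G)))/3 = 8 + (-4*(√(3 + 3*G) + (2 + G)))/3 = 8 + (-4*(2 + G + √(3 + 3*G)))/3 = 8 + (-8 - 4*G - 4*√(3 + 3*G))/3 = 8 + (-8/3 - 4*G/3 - 4*√(3 + 3*G)/3) = 16/3 - 4*G/3 - 4*√(3 + 3*G)/3)
((230 - P(-4)) + 77)*(-89 - 27) = ((230 - (16/3 - 4/3*(-4) - 4*√(3 + 3*(-4))/3)) + 77)*(-89 - 27) = ((230 - (16/3 + 16/3 - 4*√(3 - 12)/3)) + 77)*(-116) = ((230 - (16/3 + 16/3 - 4*I)) + 77)*(-116) = ((230 - (32/3 - 4*I)) + 77)*(-116) = ((230 + (-32/3 + 4*I)) + 77)*(-116) = ((658/3 + 4*I) + 77)*(-116) = (889/3 + 4*I)*(-116) = -103124/3 - 464*I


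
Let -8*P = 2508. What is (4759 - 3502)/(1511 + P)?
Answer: 2514/2395 ≈ 1.0497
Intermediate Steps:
P = -627/2 (P = -⅛*2508 = -627/2 ≈ -313.50)
(4759 - 3502)/(1511 + P) = (4759 - 3502)/(1511 - 627/2) = 1257/(2395/2) = 1257*(2/2395) = 2514/2395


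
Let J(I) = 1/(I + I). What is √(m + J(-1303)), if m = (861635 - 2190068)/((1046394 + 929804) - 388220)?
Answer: I*√11059286884473058/114951963 ≈ 0.91484*I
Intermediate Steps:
J(I) = 1/(2*I)
m = -442811/529326 (m = -1328433/(1976198 - 388220) = -1328433/1587978 = -1328433*1/1587978 = -442811/529326 ≈ -0.83656)
√(m + J(-1303)) = √(-442811/529326 + (½)/(-1303)) = √(-442811/529326 + (½)*(-1/1303)) = √(-442811/529326 - 1/2606) = √(-288623698/344855889) = I*√11059286884473058/114951963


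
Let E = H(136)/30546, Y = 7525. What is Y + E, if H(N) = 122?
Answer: 114929386/15273 ≈ 7525.0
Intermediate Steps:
E = 61/15273 (E = 122/30546 = 122*(1/30546) = 61/15273 ≈ 0.0039940)
Y + E = 7525 + 61/15273 = 114929386/15273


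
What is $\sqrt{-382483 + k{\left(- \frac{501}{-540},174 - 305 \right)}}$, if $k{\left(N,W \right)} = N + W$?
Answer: $\frac{i \sqrt{344351765}}{30} \approx 618.56 i$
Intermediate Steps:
$\sqrt{-382483 + k{\left(- \frac{501}{-540},174 - 305 \right)}} = \sqrt{-382483 + \left(- \frac{501}{-540} + \left(174 - 305\right)\right)} = \sqrt{-382483 - \frac{23413}{180}} = \sqrt{- \frac{68870353}{180}} = \frac{i \sqrt{344351765}}{30}$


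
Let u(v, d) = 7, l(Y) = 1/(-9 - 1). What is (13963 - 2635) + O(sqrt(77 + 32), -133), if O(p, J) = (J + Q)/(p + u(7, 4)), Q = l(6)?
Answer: 6806117/600 - 1331*sqrt(109)/600 ≈ 11320.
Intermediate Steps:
l(Y) = -1/10 (l(Y) = 1/(-10) = -1/10)
Q = -1/10 ≈ -0.10000
O(p, J) = (-1/10 + J)/(7 + p) (O(p, J) = (J - 1/10)/(p + 7) = (-1/10 + J)/(7 + p))
(13963 - 2635) + O(sqrt(77 + 32), -133) = (13963 - 2635) + (-1/10 - 133)/(7 + sqrt(77 + 32)) = 11328 - 1331/10/(7 + sqrt(109)) = 11328 - 1331/(10*(7 + sqrt(109)))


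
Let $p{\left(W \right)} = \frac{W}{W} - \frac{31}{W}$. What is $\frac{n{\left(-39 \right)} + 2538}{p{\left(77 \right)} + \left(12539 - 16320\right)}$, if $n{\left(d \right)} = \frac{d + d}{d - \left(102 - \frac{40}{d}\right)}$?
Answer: $- \frac{1082698848}{1612353049} \approx -0.6715$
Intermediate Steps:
$p{\left(W \right)} = 1 - \frac{31}{W}$
$n{\left(d \right)} = \frac{2 d}{-102 + d + \frac{40}{d}}$
$\frac{n{\left(-39 \right)} + 2538}{p{\left(77 \right)} + \left(12539 - 16320\right)} = \frac{\frac{2 \left(-39\right)^{2}}{40 + \left(-39\right)^{2} - -3978} + 2538}{\frac{-31 + 77}{77} + \left(12539 - 16320\right)} = \frac{2 \cdot 1521 \frac{1}{40 + 1521 + 3978} + 2538}{\frac{1}{77} \cdot 46 - 3781} = \frac{2 \cdot 1521 \cdot \frac{1}{5539} + 2538}{\frac{46}{77} - 3781} = \frac{2 \cdot 1521 \cdot \frac{1}{5539} + 2538}{- \frac{291091}{77}} = \left(\frac{3042}{5539} + 2538\right) \left(- \frac{77}{291091}\right) = \frac{14061024}{5539} \left(- \frac{77}{291091}\right) = - \frac{1082698848}{1612353049}$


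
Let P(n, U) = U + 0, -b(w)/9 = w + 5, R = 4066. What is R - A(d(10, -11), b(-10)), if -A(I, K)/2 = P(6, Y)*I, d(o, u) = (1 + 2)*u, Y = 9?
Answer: 3472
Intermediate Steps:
b(w) = -45 - 9*w (b(w) = -9*(w + 5) = -9*(5 + w) = -45 - 9*w)
P(n, U) = U
d(o, u) = 3*u
A(I, K) = -18*I
R - A(d(10, -11), b(-10)) = 4066 - (-18)*3*(-11) = 4066 - (-18)*(-33) = 4066 - 1*594 = 4066 - 594 = 3472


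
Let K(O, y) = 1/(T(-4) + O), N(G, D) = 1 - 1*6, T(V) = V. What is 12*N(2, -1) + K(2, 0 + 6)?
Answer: -121/2 ≈ -60.500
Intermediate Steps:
N(G, D) = -5 (N(G, D) = 1 - 6 = -5)
K(O, y) = 1/(-4 + O)
12*N(2, -1) + K(2, 0 + 6) = 12*(-5) + 1/(-4 + 2) = -60 + 1/(-2) = -60 - 1/2 = -121/2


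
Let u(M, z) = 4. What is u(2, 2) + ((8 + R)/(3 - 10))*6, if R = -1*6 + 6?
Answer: -20/7 ≈ -2.8571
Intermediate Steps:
R = 0 (R = -6 + 6 = 0)
u(2, 2) + ((8 + R)/(3 - 10))*6 = 4 + ((8 + 0)/(3 - 10))*6 = 4 + (8/(-7))*6 = 4 + (8*(-⅐))*6 = 4 - 8/7*6 = 4 - 48/7 = -20/7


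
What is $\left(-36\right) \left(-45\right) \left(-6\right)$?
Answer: $-9720$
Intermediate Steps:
$\left(-36\right) \left(-45\right) \left(-6\right) = 1620 \left(-6\right) = -9720$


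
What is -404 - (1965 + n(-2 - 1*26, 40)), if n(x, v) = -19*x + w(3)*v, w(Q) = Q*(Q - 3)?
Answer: -2901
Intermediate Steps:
w(Q) = Q*(-3 + Q)
n(x, v) = -19*x (n(x, v) = -19*x + (3*(-3 + 3))*v = -19*x + (3*0)*v = -19*x + 0*v = -19*x + 0 = -19*x)
-404 - (1965 + n(-2 - 1*26, 40)) = -404 - (1965 - 19*(-2 - 1*26)) = -404 - (1965 - 19*(-2 - 26)) = -404 - (1965 - 19*(-28)) = -404 - (1965 + 532) = -404 - 1*2497 = -404 - 2497 = -2901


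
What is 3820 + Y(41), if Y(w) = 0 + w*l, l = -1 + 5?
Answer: 3984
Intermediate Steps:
l = 4
Y(w) = 4*w (Y(w) = 0 + w*4 = 0 + 4*w = 4*w)
3820 + Y(41) = 3820 + 4*41 = 3820 + 164 = 3984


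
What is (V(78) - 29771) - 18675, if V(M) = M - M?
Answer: -48446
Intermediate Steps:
V(M) = 0
(V(78) - 29771) - 18675 = (0 - 29771) - 18675 = -29771 - 18675 = -48446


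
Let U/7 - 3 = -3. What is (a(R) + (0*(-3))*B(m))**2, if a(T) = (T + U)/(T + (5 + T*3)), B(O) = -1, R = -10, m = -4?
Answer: 4/49 ≈ 0.081633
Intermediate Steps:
U = 0 (U = 21 + 7*(-3) = 21 - 21 = 0)
a(T) = T/(5 + 4*T) (a(T) = (T + 0)/(T + (5 + T*3)) = T/(T + (5 + 3*T)) = T/(5 + 4*T))
(a(R) + (0*(-3))*B(m))**2 = (-10/(5 + 4*(-10)) + (0*(-3))*(-1))**2 = (-10/(5 - 40) + 0*(-1))**2 = (-10/(-35) + 0)**2 = (-10*(-1/35) + 0)**2 = (2/7 + 0)**2 = (2/7)**2 = 4/49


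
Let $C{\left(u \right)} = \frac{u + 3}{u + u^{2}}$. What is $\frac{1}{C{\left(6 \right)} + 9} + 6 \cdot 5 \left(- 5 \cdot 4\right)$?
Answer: $- \frac{77386}{129} \approx -599.89$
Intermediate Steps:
$C{\left(u \right)} = \frac{3 + u}{u + u^{2}}$
$\frac{1}{C{\left(6 \right)} + 9} + 6 \cdot 5 \left(- 5 \cdot 4\right) = \frac{1}{\frac{3 + 6}{6 \left(1 + 6\right)} + 9} + 6 \cdot 5 \left(- 5 \cdot 4\right) = \frac{1}{\frac{1}{6} \cdot \frac{1}{7} \cdot 9 + 9} + 30 \left(\left(-1\right) 20\right) = \frac{1}{\frac{1}{6} \cdot \frac{1}{7} \cdot 9 + 9} + 30 \left(-20\right) = \frac{1}{\frac{3}{14} + 9} - 600 = \frac{1}{\frac{129}{14}} - 600 = \frac{14}{129} - 600 = - \frac{77386}{129}$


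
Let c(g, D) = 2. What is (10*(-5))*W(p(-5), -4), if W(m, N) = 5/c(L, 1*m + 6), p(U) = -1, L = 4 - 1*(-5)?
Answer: -125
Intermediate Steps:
L = 9 (L = 4 + 5 = 9)
W(m, N) = 5/2
(10*(-5))*W(p(-5), -4) = (10*(-5))*(5/2) = -50*5/2 = -125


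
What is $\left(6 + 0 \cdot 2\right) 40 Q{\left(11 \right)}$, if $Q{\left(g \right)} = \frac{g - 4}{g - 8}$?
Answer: $560$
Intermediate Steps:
$Q{\left(g \right)} = \frac{-4 + g}{-8 + g}$
$\left(6 + 0 \cdot 2\right) 40 Q{\left(11 \right)} = \left(6 + 0 \cdot 2\right) 40 \frac{-4 + 11}{-8 + 11} = \left(6 + 0\right) 40 \cdot \frac{1}{3} \cdot 7 = 6 \cdot 40 \cdot \frac{1}{3} \cdot 7 = 240 \cdot \frac{7}{3} = 560$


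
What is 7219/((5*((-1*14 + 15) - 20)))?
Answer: -7219/95 ≈ -75.990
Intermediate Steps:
7219/((5*((-1*14 + 15) - 20))) = 7219/((5*((-14 + 15) - 20))) = 7219/((5*(1 - 20))) = 7219/((5*(-19))) = 7219/(-95) = 7219*(-1/95) = -7219/95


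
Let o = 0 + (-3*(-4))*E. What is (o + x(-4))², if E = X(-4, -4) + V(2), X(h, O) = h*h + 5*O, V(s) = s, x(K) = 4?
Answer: 400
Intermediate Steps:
X(h, O) = h² + 5*O
E = -2 (E = ((-4)² + 5*(-4)) + 2 = (16 - 20) + 2 = -4 + 2 = -2)
o = -24 (o = 0 - 3*(-4)*(-2) = 0 + 12*(-2) = 0 - 24 = -24)
(o + x(-4))² = (-24 + 4)² = (-20)² = 400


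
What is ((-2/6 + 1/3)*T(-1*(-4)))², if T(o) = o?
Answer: 0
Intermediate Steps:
((-2/6 + 1/3)*T(-1*(-4)))² = ((-2/6 + 1/3)*(-1*(-4)))² = ((-2*⅙ + 1*(⅓))*4)² = ((-⅓ + ⅓)*4)² = (0*4)² = 0² = 0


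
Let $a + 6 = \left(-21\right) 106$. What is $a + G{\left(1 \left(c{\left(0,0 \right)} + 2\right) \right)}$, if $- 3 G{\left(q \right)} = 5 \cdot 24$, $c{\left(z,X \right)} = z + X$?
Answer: $-2272$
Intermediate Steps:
$c{\left(z,X \right)} = X + z$
$G{\left(q \right)} = -40$ ($G{\left(q \right)} = - \frac{5 \cdot 24}{3} = \left(- \frac{1}{3}\right) 120 = -40$)
$a = -2232$ ($a = -6 - 2226 = -2232$)
$a + G{\left(1 \left(c{\left(0,0 \right)} + 2\right) \right)} = -2232 - 40 = -2272$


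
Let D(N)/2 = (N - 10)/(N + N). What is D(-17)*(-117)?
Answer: -3159/17 ≈ -185.82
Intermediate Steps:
D(N) = (-10 + N)/N (D(N) = 2*((N - 10)/(N + N)) = 2*((-10 + N)/((2*N))) = 2*((-10 + N)*(1/(2*N))) = 2*((-10 + N)/(2*N)) = (-10 + N)/N)
D(-17)*(-117) = ((-10 - 17)/(-17))*(-117) = -1/17*(-27)*(-117) = (27/17)*(-117) = -3159/17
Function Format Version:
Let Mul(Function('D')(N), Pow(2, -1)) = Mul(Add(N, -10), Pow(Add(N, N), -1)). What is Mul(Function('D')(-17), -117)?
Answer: Rational(-3159, 17) ≈ -185.82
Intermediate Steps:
Function('D')(N) = Mul(Pow(N, -1), Add(-10, N)) (Function('D')(N) = Mul(2, Mul(Add(N, -10), Pow(Add(N, N), -1))) = Mul(2, Mul(Add(-10, N), Pow(Mul(2, N), -1))) = Mul(2, Mul(Add(-10, N), Mul(Rational(1, 2), Pow(N, -1)))) = Mul(2, Mul(Rational(1, 2), Pow(N, -1), Add(-10, N))) = Mul(Pow(N, -1), Add(-10, N)))
Mul(Function('D')(-17), -117) = Mul(Mul(Pow(-17, -1), Add(-10, -17)), -117) = Mul(Mul(Rational(-1, 17), -27), -117) = Mul(Rational(27, 17), -117) = Rational(-3159, 17)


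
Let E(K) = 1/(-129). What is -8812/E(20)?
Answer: 1136748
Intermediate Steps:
E(K) = -1/129
-8812/E(20) = -8812/(-1/129) = -8812*(-129) = 1136748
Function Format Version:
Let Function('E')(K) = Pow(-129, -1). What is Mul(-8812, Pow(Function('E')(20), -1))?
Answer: 1136748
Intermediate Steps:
Function('E')(K) = Rational(-1, 129)
Mul(-8812, Pow(Function('E')(20), -1)) = Mul(-8812, Pow(Rational(-1, 129), -1)) = Mul(-8812, -129) = 1136748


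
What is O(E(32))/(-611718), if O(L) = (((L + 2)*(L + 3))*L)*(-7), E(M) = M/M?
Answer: 14/101953 ≈ 0.00013732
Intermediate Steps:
E(M) = 1
O(L) = -7*L*(2 + L)*(3 + L) (O(L) = (((2 + L)*(3 + L))*L)*(-7) = (L*(2 + L)*(3 + L))*(-7) = -7*L*(2 + L)*(3 + L))
O(E(32))/(-611718) = -7*1*(6 + 1² + 5*1)/(-611718) = -7*1*(6 + 1 + 5)*(-1/611718) = -7*1*12*(-1/611718) = -84*(-1/611718) = 14/101953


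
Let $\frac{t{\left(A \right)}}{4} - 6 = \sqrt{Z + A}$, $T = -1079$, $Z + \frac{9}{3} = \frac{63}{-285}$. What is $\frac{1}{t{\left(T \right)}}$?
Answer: $\frac{285}{212462} - \frac{i \sqrt{9767045}}{424924} \approx 0.0013414 - 0.0073548 i$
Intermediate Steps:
$Z = - \frac{306}{95}$ ($Z = -3 + \frac{63}{-285} = -3 + 63 \left(- \frac{1}{285}\right) = -3 - \frac{21}{95} = - \frac{306}{95} \approx -3.2211$)
$t{\left(A \right)} = 24 + 4 \sqrt{- \frac{306}{95} + A}$
$\frac{1}{t{\left(T \right)}} = \frac{1}{24 + \frac{4 \sqrt{-29070 + 9025 \left(-1079\right)}}{95}} = \frac{1}{24 + \frac{4 \sqrt{-29070 - 9737975}}{95}} = \frac{1}{24 + \frac{4 \sqrt{-9767045}}{95}} = \frac{1}{24 + \frac{4 i \sqrt{9767045}}{95}}$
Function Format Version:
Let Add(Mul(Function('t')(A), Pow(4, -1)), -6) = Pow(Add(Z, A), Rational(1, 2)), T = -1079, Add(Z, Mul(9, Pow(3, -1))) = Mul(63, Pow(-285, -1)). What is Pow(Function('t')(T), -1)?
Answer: Add(Rational(285, 212462), Mul(Rational(-1, 424924), I, Pow(9767045, Rational(1, 2)))) ≈ Add(0.0013414, Mul(-0.0073548, I))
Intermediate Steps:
Z = Rational(-306, 95) (Z = Add(-3, Mul(63, Pow(-285, -1))) = Add(-3, Mul(63, Rational(-1, 285))) = Add(-3, Rational(-21, 95)) = Rational(-306, 95) ≈ -3.2211)
Function('t')(A) = Add(24, Mul(4, Pow(Add(Rational(-306, 95), A), Rational(1, 2))))
Pow(Function('t')(T), -1) = Pow(Add(24, Mul(Rational(4, 95), Pow(Add(-29070, Mul(9025, -1079)), Rational(1, 2)))), -1) = Pow(Add(24, Mul(Rational(4, 95), Pow(Add(-29070, -9737975), Rational(1, 2)))), -1) = Pow(Add(24, Mul(Rational(4, 95), Pow(-9767045, Rational(1, 2)))), -1) = Pow(Add(24, Mul(Rational(4, 95), Mul(I, Pow(9767045, Rational(1, 2))))), -1) = Pow(Add(24, Mul(Rational(4, 95), I, Pow(9767045, Rational(1, 2)))), -1)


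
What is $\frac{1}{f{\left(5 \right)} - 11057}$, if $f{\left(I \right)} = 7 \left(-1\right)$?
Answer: $- \frac{1}{11064} \approx -9.0383 \cdot 10^{-5}$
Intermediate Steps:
$f{\left(I \right)} = -7$
$\frac{1}{f{\left(5 \right)} - 11057} = \frac{1}{-7 - 11057} = \frac{1}{-11064} = - \frac{1}{11064}$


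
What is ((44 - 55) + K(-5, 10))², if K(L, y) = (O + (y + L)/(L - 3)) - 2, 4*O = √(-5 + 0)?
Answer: 11861/64 - 109*I*√5/16 ≈ 185.33 - 15.233*I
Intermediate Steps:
O = I*√5/4 (O = √(-5 + 0)/4 = √(-5)/4 = (I*√5)/4 = I*√5/4 ≈ 0.55902*I)
K(L, y) = -2 + (L + y)/(-3 + L) + I*√5/4 (K(L, y) = (I*√5/4 + (y + L)/(L - 3)) - 2 = (I*√5/4 + (L + y)/(-3 + L)) - 2 = ((L + y)/(-3 + L) + I*√5/4) - 2 = -2 + (L + y)/(-3 + L) + I*√5/4)
((44 - 55) + K(-5, 10))² = ((44 - 55) + (6 + 10 - 1*(-5) - 3*I*√5/4 + (¼)*I*(-5)*√5)/(-3 - 5))² = (-11 + (6 + 10 + 5 - 3*I*√5/4 - 5*I*√5/4)/(-8))² = (-11 - (21 - 2*I*√5)/8)² = (-11 + (-21/8 + I*√5/4))² = (-109/8 + I*√5/4)²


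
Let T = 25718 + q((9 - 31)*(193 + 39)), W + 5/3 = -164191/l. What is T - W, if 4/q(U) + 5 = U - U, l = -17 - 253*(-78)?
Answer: 7608946276/295755 ≈ 25727.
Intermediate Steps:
l = 19717 (l = -17 + 19734 = 19717)
q(U) = -⅘ (q(U) = 4/(-5 + (U - U)) = 4/(-5 + 0) = 4/(-5) = 4*(-⅕) = -⅘)
W = -591158/59151 (W = -5/3 - 164191/19717 = -591158/59151 ≈ -9.9940)
T = 128586/5 (T = 25718 - ⅘ = 128586/5 ≈ 25717.)
T - W = 128586/5 - 1*(-591158/59151) = 128586/5 + 591158/59151 = 7608946276/295755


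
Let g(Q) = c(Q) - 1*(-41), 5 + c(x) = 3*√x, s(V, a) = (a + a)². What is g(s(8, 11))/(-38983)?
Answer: -102/38983 ≈ -0.0026165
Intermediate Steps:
s(V, a) = 4*a² (s(V, a) = (2*a)² = 4*a²)
c(x) = -5 + 3*√x
g(Q) = 36 + 3*√Q (g(Q) = (-5 + 3*√Q) - 1*(-41) = (-5 + 3*√Q) + 41 = 36 + 3*√Q)
g(s(8, 11))/(-38983) = (36 + 3*√(4*11²))/(-38983) = (36 + 3*√(4*121))*(-1/38983) = (36 + 3*√484)*(-1/38983) = (36 + 3*22)*(-1/38983) = (36 + 66)*(-1/38983) = 102*(-1/38983) = -102/38983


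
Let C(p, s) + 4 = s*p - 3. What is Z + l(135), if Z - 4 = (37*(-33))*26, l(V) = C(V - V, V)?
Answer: -31749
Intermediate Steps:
C(p, s) = -7 + p*s (C(p, s) = -4 + (s*p - 3) = -4 + (p*s - 3) = -4 + (-3 + p*s) = -7 + p*s)
l(V) = -7 (l(V) = -7 + (V - V)*V = -7 + 0*V = -7 + 0 = -7)
Z = -31742 (Z = 4 + (37*(-33))*26 = 4 - 1221*26 = 4 - 31746 = -31742)
Z + l(135) = -31742 - 7 = -31749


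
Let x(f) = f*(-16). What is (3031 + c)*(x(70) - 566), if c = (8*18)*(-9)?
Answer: -2925210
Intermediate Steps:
c = -1296 (c = 144*(-9) = -1296)
x(f) = -16*f
(3031 + c)*(x(70) - 566) = (3031 - 1296)*(-16*70 - 566) = 1735*(-1120 - 566) = 1735*(-1686) = -2925210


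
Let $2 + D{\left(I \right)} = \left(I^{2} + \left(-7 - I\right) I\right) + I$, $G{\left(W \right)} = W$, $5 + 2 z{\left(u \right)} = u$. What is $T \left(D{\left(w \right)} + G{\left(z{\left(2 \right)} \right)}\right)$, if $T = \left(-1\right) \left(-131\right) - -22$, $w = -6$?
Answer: $\frac{9945}{2} \approx 4972.5$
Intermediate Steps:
$z{\left(u \right)} = - \frac{5}{2} + \frac{u}{2}$
$D{\left(I \right)} = -2 + I + I^{2} + I \left(-7 - I\right)$ ($D{\left(I \right)} = -2 + \left(\left(I^{2} + \left(-7 - I\right) I\right) + I\right) = -2 + \left(\left(I^{2} + I \left(-7 - I\right)\right) + I\right) = -2 + \left(I + I^{2} + I \left(-7 - I\right)\right) = -2 + I + I^{2} + I \left(-7 - I\right)$)
$T = 153$ ($T = 131 + 22 = 153$)
$T \left(D{\left(w \right)} + G{\left(z{\left(2 \right)} \right)}\right) = 153 \left(\left(-2 - -36\right) + \left(- \frac{5}{2} + \frac{1}{2} \cdot 2\right)\right) = 153 \left(\left(-2 + 36\right) + \left(- \frac{5}{2} + 1\right)\right) = 153 \left(34 - \frac{3}{2}\right) = 153 \cdot \frac{65}{2} = \frac{9945}{2}$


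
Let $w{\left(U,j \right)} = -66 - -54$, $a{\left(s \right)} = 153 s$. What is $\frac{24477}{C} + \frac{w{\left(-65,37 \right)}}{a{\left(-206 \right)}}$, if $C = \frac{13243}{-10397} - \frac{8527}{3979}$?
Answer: $- \frac{1773071683197757}{247502302116} \approx -7163.9$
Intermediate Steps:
$w{\left(U,j \right)} = -12$ ($w{\left(U,j \right)} = -66 + 54 = -12$)
$C = - \frac{141349116}{41369663}$ ($C = 13243 \left(- \frac{1}{10397}\right) - \frac{8527}{3979} = - \frac{13243}{10397} - \frac{8527}{3979} = - \frac{141349116}{41369663} \approx -3.4167$)
$\frac{24477}{C} + \frac{w{\left(-65,37 \right)}}{a{\left(-206 \right)}} = \frac{24477}{- \frac{141349116}{41369663}} - \frac{12}{153 \left(-206\right)} = 24477 \left(- \frac{41369663}{141349116}\right) - \frac{12}{-31518} = - \frac{337535080417}{47116372} - - \frac{2}{5253} = - \frac{337535080417}{47116372} + \frac{2}{5253} = - \frac{1773071683197757}{247502302116}$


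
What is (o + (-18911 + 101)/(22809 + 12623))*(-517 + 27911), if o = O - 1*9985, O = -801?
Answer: -2617416997157/8858 ≈ -2.9549e+8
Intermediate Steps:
o = -10786 (o = -801 - 1*9985 = -801 - 9985 = -10786)
(o + (-18911 + 101)/(22809 + 12623))*(-517 + 27911) = (-10786 + (-18911 + 101)/(22809 + 12623))*(-517 + 27911) = (-10786 - 18810/35432)*27394 = (-10786 - 18810*1/35432)*27394 = (-10786 - 9405/17716)*27394 = -191094181/17716*27394 = -2617416997157/8858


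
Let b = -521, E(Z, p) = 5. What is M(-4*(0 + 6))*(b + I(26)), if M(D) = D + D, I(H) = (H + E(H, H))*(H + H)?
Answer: -52368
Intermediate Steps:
I(H) = 2*H*(5 + H) (I(H) = (H + 5)*(H + H) = (5 + H)*(2*H) = 2*H*(5 + H))
M(D) = 2*D
M(-4*(0 + 6))*(b + I(26)) = (2*(-4*(0 + 6)))*(-521 + 2*26*(5 + 26)) = (2*(-4*6))*(-521 + 2*26*31) = (2*(-24))*(-521 + 1612) = -48*1091 = -52368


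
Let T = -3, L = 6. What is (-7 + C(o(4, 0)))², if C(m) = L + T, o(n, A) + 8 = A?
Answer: 16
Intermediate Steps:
o(n, A) = -8 + A
C(m) = 3 (C(m) = 6 - 3 = 3)
(-7 + C(o(4, 0)))² = (-7 + 3)² = (-4)² = 16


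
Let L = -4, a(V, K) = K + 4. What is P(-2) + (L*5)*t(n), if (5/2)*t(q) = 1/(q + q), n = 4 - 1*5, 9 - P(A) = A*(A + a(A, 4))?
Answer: 25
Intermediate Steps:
a(V, K) = 4 + K
P(A) = 9 - A*(8 + A) (P(A) = 9 - A*(A + (4 + 4)) = 9 - A*(A + 8) = 9 - A*(8 + A))
n = -1 (n = 4 - 5 = -1)
t(q) = 1/(5*q) (t(q) = 2/(5*(q + q)) = 2/(5*((2*q))) = 2*(1/(2*q))/5 = 1/(5*q))
P(-2) + (L*5)*t(n) = (9 - 1*(-2)² - 8*(-2)) + (-4*5)*((⅕)/(-1)) = (9 - 1*4 + 16) - 4*(-1) = (9 - 4 + 16) - 20*(-⅕) = 21 + 4 = 25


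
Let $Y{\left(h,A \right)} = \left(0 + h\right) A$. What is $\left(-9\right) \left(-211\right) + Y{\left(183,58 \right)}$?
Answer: $12513$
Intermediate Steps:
$Y{\left(h,A \right)} = A h$ ($Y{\left(h,A \right)} = h A = A h$)
$\left(-9\right) \left(-211\right) + Y{\left(183,58 \right)} = \left(-9\right) \left(-211\right) + 58 \cdot 183 = 1899 + 10614 = 12513$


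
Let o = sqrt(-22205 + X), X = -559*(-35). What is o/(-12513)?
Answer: -4*I*sqrt(165)/12513 ≈ -0.0041062*I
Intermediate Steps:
X = 19565
o = 4*I*sqrt(165) (o = sqrt(-22205 + 19565) = sqrt(-2640) = 4*I*sqrt(165) ≈ 51.381*I)
o/(-12513) = (4*I*sqrt(165))/(-12513) = (4*I*sqrt(165))*(-1/12513) = -4*I*sqrt(165)/12513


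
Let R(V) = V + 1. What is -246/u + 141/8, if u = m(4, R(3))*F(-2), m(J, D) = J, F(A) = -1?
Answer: 633/8 ≈ 79.125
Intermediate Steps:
R(V) = 1 + V
u = -4 (u = 4*(-1) = -4)
-246/u + 141/8 = -246/(-4) + 141/8 = -246*(-1/4) + 141*(1/8) = 123/2 + 141/8 = 633/8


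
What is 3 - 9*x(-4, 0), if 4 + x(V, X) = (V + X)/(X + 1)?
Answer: 75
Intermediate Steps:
x(V, X) = -4 + (V + X)/(1 + X) (x(V, X) = -4 + (V + X)/(X + 1) = -4 + (V + X)/(1 + X))
3 - 9*x(-4, 0) = 3 - 9*(-4 - 4 - 3*0)/(1 + 0) = 3 - 9*(-4 - 4 + 0)/1 = 3 - 9*(-8) = 3 + 72 = 75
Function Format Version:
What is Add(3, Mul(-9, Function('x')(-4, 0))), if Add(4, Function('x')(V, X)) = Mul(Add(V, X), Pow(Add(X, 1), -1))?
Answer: 75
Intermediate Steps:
Function('x')(V, X) = Add(-4, Mul(Pow(Add(1, X), -1), Add(V, X))) (Function('x')(V, X) = Add(-4, Mul(Add(V, X), Pow(Add(X, 1), -1))) = Add(-4, Mul(Add(V, X), Pow(Add(1, X), -1))) = Add(-4, Mul(Pow(Add(1, X), -1), Add(V, X))))
Add(3, Mul(-9, Function('x')(-4, 0))) = Add(3, Mul(-9, Mul(Pow(Add(1, 0), -1), Add(-4, -4, Mul(-3, 0))))) = Add(3, Mul(-9, Mul(Pow(1, -1), Add(-4, -4, 0)))) = Add(3, Mul(-9, Mul(1, -8))) = Add(3, Mul(-9, -8)) = Add(3, 72) = 75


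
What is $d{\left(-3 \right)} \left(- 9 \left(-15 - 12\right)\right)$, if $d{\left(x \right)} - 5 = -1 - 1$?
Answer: $729$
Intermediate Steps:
$d{\left(x \right)} = 3$ ($d{\left(x \right)} = 5 - 2 = 3$)
$d{\left(-3 \right)} \left(- 9 \left(-15 - 12\right)\right) = 3 \left(- 9 \left(-15 - 12\right)\right) = 3 \left(\left(-9\right) \left(-27\right)\right) = 3 \cdot 243 = 729$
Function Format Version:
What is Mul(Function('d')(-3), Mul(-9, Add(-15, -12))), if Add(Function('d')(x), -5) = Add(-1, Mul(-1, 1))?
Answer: 729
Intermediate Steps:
Function('d')(x) = 3 (Function('d')(x) = Add(5, Add(-1, Mul(-1, 1))) = Add(5, Add(-1, -1)) = Add(5, -2) = 3)
Mul(Function('d')(-3), Mul(-9, Add(-15, -12))) = Mul(3, Mul(-9, Add(-15, -12))) = Mul(3, Mul(-9, -27)) = Mul(3, 243) = 729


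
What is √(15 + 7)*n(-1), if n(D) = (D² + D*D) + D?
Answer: √22 ≈ 4.6904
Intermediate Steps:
n(D) = D + 2*D² (n(D) = (D² + D²) + D = 2*D² + D = D + 2*D²)
√(15 + 7)*n(-1) = √(15 + 7)*(-(1 + 2*(-1))) = √22*(-(1 - 2)) = √22*(-1*(-1)) = √22*1 = √22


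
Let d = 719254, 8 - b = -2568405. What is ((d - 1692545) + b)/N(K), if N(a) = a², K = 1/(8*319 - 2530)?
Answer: 772039048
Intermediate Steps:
b = 2568413 (b = 8 - 1*(-2568405) = 8 + 2568405 = 2568413)
K = 1/22 (K = 1/(2552 - 2530) = 1/22 ≈ 0.045455)
((d - 1692545) + b)/N(K) = ((719254 - 1692545) + 2568413)/((1/22)²) = (-973291 + 2568413)/(1/484) = 1595122*484 = 772039048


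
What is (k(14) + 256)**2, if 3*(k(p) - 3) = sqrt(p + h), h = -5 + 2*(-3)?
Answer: (777 + sqrt(3))**2/9 ≈ 67380.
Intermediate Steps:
h = -11 (h = -5 - 6 = -11)
k(p) = 3 + sqrt(-11 + p)/3 (k(p) = 3 + sqrt(p - 11)/3 = 3 + sqrt(-11 + p)/3)
(k(14) + 256)**2 = ((3 + sqrt(-11 + 14)/3) + 256)**2 = ((3 + sqrt(3)/3) + 256)**2 = (259 + sqrt(3)/3)**2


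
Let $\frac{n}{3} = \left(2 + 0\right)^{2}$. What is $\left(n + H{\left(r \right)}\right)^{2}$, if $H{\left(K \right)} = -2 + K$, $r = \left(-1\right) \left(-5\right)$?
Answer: $225$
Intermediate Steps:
$r = 5$
$n = 12$ ($n = 3 \left(2 + 0\right)^{2} = 3 \cdot 2^{2} = 3 \cdot 4 = 12$)
$\left(n + H{\left(r \right)}\right)^{2} = \left(12 + \left(-2 + 5\right)\right)^{2} = \left(12 + 3\right)^{2} = 15^{2} = 225$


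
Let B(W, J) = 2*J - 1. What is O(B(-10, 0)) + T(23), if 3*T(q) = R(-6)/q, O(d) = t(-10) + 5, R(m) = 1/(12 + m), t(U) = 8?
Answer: 5383/414 ≈ 13.002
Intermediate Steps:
B(W, J) = -1 + 2*J
O(d) = 13 (O(d) = 8 + 5 = 13)
T(q) = 1/(18*q) (T(q) = (1/((12 - 6)*q))/3 = (1/(6*q))/3 = 1/(18*q))
O(B(-10, 0)) + T(23) = 13 + (1/18)/23 = 13 + (1/18)*(1/23) = 13 + 1/414 = 5383/414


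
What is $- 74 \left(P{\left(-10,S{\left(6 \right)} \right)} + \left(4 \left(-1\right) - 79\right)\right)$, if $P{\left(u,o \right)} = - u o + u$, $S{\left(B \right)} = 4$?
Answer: $3922$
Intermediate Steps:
$P{\left(u,o \right)} = u - o u$ ($P{\left(u,o \right)} = - o u + u = u - o u$)
$- 74 \left(P{\left(-10,S{\left(6 \right)} \right)} + \left(4 \left(-1\right) - 79\right)\right) = - 74 \left(- 10 \left(1 - 4\right) + \left(4 \left(-1\right) - 79\right)\right) = - 74 \left(- 10 \left(1 - 4\right) - 83\right) = - 74 \left(\left(-10\right) \left(-3\right) - 83\right) = - 74 \left(30 - 83\right) = \left(-74\right) \left(-53\right) = 3922$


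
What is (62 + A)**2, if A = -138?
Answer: 5776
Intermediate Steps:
(62 + A)**2 = (62 - 138)**2 = (-76)**2 = 5776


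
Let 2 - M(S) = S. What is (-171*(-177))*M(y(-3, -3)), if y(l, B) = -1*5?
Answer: 211869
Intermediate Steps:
y(l, B) = -5
M(S) = 2 - S
(-171*(-177))*M(y(-3, -3)) = (-171*(-177))*(2 - 1*(-5)) = 30267*(2 + 5) = 30267*7 = 211869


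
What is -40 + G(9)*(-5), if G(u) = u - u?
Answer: -40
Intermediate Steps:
G(u) = 0
-40 + G(9)*(-5) = -40 + 0*(-5) = -40 + 0 = -40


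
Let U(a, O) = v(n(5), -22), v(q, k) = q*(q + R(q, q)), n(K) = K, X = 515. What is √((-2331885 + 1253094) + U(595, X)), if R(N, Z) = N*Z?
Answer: 3*I*√119849 ≈ 1038.6*I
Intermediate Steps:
v(q, k) = q*(q + q²) (v(q, k) = q*(q + q*q) = q*(q + q²))
U(a, O) = 150 (U(a, O) = 5²*(1 + 5) = 25*6 = 150)
√((-2331885 + 1253094) + U(595, X)) = √((-2331885 + 1253094) + 150) = √(-1078791 + 150) = √(-1078641) = 3*I*√119849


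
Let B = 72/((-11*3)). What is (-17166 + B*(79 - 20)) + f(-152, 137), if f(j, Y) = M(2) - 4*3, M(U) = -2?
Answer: -190396/11 ≈ -17309.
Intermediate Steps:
f(j, Y) = -14 (f(j, Y) = -2 - 4*3 = -2 - 12 = -14)
B = -24/11 (B = 72/(-33) = 72*(-1/33) = -24/11 ≈ -2.1818)
(-17166 + B*(79 - 20)) + f(-152, 137) = (-17166 - 24*(79 - 20)/11) - 14 = (-17166 - 24/11*59) - 14 = (-17166 - 1416/11) - 14 = -190242/11 - 14 = -190396/11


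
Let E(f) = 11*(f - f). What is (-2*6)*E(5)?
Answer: 0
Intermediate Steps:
E(f) = 0 (E(f) = 11*0 = 0)
(-2*6)*E(5) = -2*6*0 = -12*0 = 0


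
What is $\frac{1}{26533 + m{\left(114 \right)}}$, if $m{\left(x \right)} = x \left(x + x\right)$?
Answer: $\frac{1}{52525} \approx 1.9039 \cdot 10^{-5}$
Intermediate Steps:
$m{\left(x \right)} = 2 x^{2}$ ($m{\left(x \right)} = x 2 x = 2 x^{2}$)
$\frac{1}{26533 + m{\left(114 \right)}} = \frac{1}{26533 + 2 \cdot 114^{2}} = \frac{1}{26533 + 2 \cdot 12996} = \frac{1}{26533 + 25992} = \frac{1}{52525}$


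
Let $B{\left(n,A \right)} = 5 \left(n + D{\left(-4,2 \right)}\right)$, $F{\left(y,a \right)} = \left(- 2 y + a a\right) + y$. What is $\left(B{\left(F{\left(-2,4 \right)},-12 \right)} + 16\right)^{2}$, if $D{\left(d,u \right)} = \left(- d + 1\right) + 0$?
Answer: $17161$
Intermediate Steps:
$D{\left(d,u \right)} = 1 - d$ ($D{\left(d,u \right)} = \left(1 - d\right) + 0 = 1 - d$)
$F{\left(y,a \right)} = a^{2} - y$ ($F{\left(y,a \right)} = \left(- 2 y + a^{2}\right) + y = \left(a^{2} - 2 y\right) + y = a^{2} - y$)
$B{\left(n,A \right)} = 25 + 5 n$ ($B{\left(n,A \right)} = 5 \left(n + \left(1 - -4\right)\right) = 5 \left(n + \left(1 + 4\right)\right) = 5 \left(n + 5\right) = 5 \left(5 + n\right) = 25 + 5 n$)
$\left(B{\left(F{\left(-2,4 \right)},-12 \right)} + 16\right)^{2} = \left(\left(25 + 5 \left(4^{2} - -2\right)\right) + 16\right)^{2} = \left(\left(25 + 5 \left(16 + 2\right)\right) + 16\right)^{2} = \left(\left(25 + 5 \cdot 18\right) + 16\right)^{2} = \left(\left(25 + 90\right) + 16\right)^{2} = \left(115 + 16\right)^{2} = 131^{2} = 17161$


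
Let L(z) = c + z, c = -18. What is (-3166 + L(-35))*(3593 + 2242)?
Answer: -18782865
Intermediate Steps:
L(z) = -18 + z
(-3166 + L(-35))*(3593 + 2242) = (-3166 + (-18 - 35))*(3593 + 2242) = (-3166 - 53)*5835 = -3219*5835 = -18782865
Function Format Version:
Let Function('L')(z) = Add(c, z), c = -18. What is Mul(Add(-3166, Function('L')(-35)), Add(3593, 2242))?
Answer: -18782865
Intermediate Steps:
Function('L')(z) = Add(-18, z)
Mul(Add(-3166, Function('L')(-35)), Add(3593, 2242)) = Mul(Add(-3166, Add(-18, -35)), Add(3593, 2242)) = Mul(Add(-3166, -53), 5835) = Mul(-3219, 5835) = -18782865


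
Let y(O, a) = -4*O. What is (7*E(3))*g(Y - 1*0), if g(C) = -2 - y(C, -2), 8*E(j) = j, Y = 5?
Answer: 189/4 ≈ 47.250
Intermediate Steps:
E(j) = j/8
g(C) = -2 + 4*C (g(C) = -2 - (-4)*C = -2 + 4*C)
(7*E(3))*g(Y - 1*0) = (7*((⅛)*3))*(-2 + 4*(5 - 1*0)) = (7*(3/8))*(-2 + 4*(5 + 0)) = 21*(-2 + 4*5)/8 = 21*(-2 + 20)/8 = (21/8)*18 = 189/4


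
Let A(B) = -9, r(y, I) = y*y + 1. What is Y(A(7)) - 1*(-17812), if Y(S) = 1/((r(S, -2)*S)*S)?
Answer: 118307305/6642 ≈ 17812.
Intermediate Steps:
r(y, I) = 1 + y² (r(y, I) = y² + 1 = 1 + y²)
Y(S) = 1/(S²*(1 + S²)) (Y(S) = 1/(((1 + S²)*S)*S) = 1/((S*(1 + S²))*S) = 1/(S²*(1 + S²)))
Y(A(7)) - 1*(-17812) = 1/((-9)² + (-9)⁴) - 1*(-17812) = 1/(81 + 6561) + 17812 = 1/6642 + 17812 = 118307305/6642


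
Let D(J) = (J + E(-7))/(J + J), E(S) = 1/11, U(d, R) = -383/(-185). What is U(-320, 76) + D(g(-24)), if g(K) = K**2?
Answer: 6025721/2344320 ≈ 2.5704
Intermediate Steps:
U(d, R) = 383/185 (U(d, R) = -383*(-1/185) = 383/185)
E(S) = 1/11
D(J) = (1/11 + J)/(2*J) (D(J) = (J + 1/11)/(J + J) = (1/11 + J)/((2*J)) = (1/11 + J)*(1/(2*J)) = (1/11 + J)/(2*J))
U(-320, 76) + D(g(-24)) = 383/185 + (1 + 11*(-24)**2)/(22*((-24)**2)) = 383/185 + (1/22)*(1 + 11*576)/576 = 383/185 + (1/22)*(1/576)*(1 + 6336) = 383/185 + (1/22)*(1/576)*6337 = 383/185 + 6337/12672 = 6025721/2344320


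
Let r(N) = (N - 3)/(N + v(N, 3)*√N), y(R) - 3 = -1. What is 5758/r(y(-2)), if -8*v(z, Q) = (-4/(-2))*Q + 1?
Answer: -11516 + 20153*√2/4 ≈ -4390.8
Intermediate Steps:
v(z, Q) = -⅛ - Q/4 (v(z, Q) = -((-4/(-2))*Q + 1)/8 = -((-4*(-½))*Q + 1)/8 = -(2*Q + 1)/8 = -(1 + 2*Q)/8 = -⅛ - Q/4)
y(R) = 2 (y(R) = 3 - 1 = 2)
r(N) = (-3 + N)/(N - 7*√N/8) (r(N) = (N - 3)/(N + (-⅛ - ¼*3)*√N) = (-3 + N)/(N + (-⅛ - ¾)*√N) = (-3 + N)/(N - 7*√N/8))
5758/r(y(-2)) = 5758/((8*(3 - 1*2)/(-8*2 + 7*√2))) = 5758/((8*(3 - 2)/(-16 + 7*√2))) = 5758/((8*1/(-16 + 7*√2))) = 5758/((8/(-16 + 7*√2))) = 5758*(-2 + 7*√2/8) = -11516 + 20153*√2/4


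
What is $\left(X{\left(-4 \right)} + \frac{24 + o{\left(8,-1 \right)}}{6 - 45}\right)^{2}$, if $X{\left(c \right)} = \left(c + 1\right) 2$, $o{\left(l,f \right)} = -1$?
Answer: $\frac{66049}{1521} \approx 43.425$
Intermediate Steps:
$X{\left(c \right)} = 2 + 2 c$ ($X{\left(c \right)} = \left(1 + c\right) 2 = 2 + 2 c$)
$\left(X{\left(-4 \right)} + \frac{24 + o{\left(8,-1 \right)}}{6 - 45}\right)^{2} = \left(\left(2 + 2 \left(-4\right)\right) + \frac{24 - 1}{6 - 45}\right)^{2} = \left(\left(2 - 8\right) + \frac{23}{-39}\right)^{2} = \left(-6 + 23 \left(- \frac{1}{39}\right)\right)^{2} = \left(-6 - \frac{23}{39}\right)^{2} = \left(- \frac{257}{39}\right)^{2} = \frac{66049}{1521}$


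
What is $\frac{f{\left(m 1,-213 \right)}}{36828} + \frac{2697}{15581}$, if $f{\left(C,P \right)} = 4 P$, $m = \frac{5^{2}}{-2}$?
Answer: $\frac{7170842}{47818089} \approx 0.14996$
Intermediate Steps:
$m = - \frac{25}{2}$ ($m = 25 \left(- \frac{1}{2}\right) = - \frac{25}{2} \approx -12.5$)
$\frac{f{\left(m 1,-213 \right)}}{36828} + \frac{2697}{15581} = \frac{4 \left(-213\right)}{36828} + \frac{2697}{15581} = \left(-852\right) \frac{1}{36828} + 2697 \cdot \frac{1}{15581} = - \frac{71}{3069} + \frac{2697}{15581} = \frac{7170842}{47818089}$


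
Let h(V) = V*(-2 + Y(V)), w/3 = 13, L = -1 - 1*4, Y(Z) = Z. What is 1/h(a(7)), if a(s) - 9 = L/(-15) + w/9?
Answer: 9/1435 ≈ 0.0062718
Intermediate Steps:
L = -5 (L = -1 - 4 = -5)
w = 39 (w = 3*13 = 39)
a(s) = 41/3 (a(s) = 9 + (-5/(-15) + 39/9) = 9 + (-5*(-1/15) + 39*(⅑)) = 9 + (⅓ + 13/3) = 9 + 14/3 = 41/3)
h(V) = V*(-2 + V)
1/h(a(7)) = 1/(41*(-2 + 41/3)/3) = 1/((41/3)*(35/3)) = 1/(1435/9) = 9/1435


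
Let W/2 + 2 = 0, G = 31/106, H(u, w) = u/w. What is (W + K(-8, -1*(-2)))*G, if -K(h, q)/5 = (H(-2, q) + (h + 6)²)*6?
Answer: -1457/53 ≈ -27.491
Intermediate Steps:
G = 31/106 (G = 31*(1/106) = 31/106 ≈ 0.29245)
W = -4 (W = -4 + 2*0 = -4 + 0 = -4)
K(h, q) = -30*(6 + h)² + 60/q (K(h, q) = -5*(-2/q + (h + 6)²)*6 = -5*(-2/q + (6 + h)²)*6 = -5*((6 + h)² - 2/q)*6 = -5*(-12/q + 6*(6 + h)²) = -30*(6 + h)² + 60/q)
(W + K(-8, -1*(-2)))*G = (-4 + (-30*(6 - 8)² + 60/((-1*(-2)))))*(31/106) = (-4 + (-30*(-2)² + 60/2))*(31/106) = (-4 + (-30*4 + 60*(½)))*(31/106) = (-4 + (-120 + 30))*(31/106) = (-4 - 90)*(31/106) = -94*31/106 = -1457/53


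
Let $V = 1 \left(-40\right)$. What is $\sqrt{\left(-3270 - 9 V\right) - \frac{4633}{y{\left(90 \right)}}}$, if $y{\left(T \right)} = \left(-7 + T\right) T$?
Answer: $\frac{i \sqrt{18046136390}}{2490} \approx 53.95 i$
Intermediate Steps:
$y{\left(T \right)} = T \left(-7 + T\right)$
$V = -40$
$\sqrt{\left(-3270 - 9 V\right) - \frac{4633}{y{\left(90 \right)}}} = \sqrt{\left(-3270 - -360\right) - \frac{4633}{90 \left(-7 + 90\right)}} = \sqrt{\left(-3270 + 360\right) - \frac{4633}{90 \cdot 83}} = \sqrt{-2910 - \frac{4633}{7470}} = \sqrt{- \frac{21742333}{7470}} = \frac{i \sqrt{18046136390}}{2490}$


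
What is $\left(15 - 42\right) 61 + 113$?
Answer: $-1534$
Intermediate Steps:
$\left(15 - 42\right) 61 + 113 = \left(-27\right) 61 + 113 = -1647 + 113 = -1534$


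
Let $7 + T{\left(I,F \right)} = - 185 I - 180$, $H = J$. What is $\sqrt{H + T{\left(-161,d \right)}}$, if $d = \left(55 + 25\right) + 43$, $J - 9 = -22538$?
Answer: $\sqrt{7069} \approx 84.077$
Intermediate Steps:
$J = -22529$ ($J = 9 - 22538 = -22529$)
$H = -22529$
$d = 123$ ($d = 80 + 43 = 123$)
$T{\left(I,F \right)} = -187 - 185 I$ ($T{\left(I,F \right)} = -7 - \left(180 + 185 I\right) = -187 - 185 I$)
$\sqrt{H + T{\left(-161,d \right)}} = \sqrt{-22529 - -29598} = \sqrt{-22529 + \left(-187 + 29785\right)} = \sqrt{-22529 + 29598} = \sqrt{7069}$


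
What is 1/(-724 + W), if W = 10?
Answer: -1/714 ≈ -0.0014006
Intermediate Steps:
1/(-724 + W) = 1/(-724 + 10) = 1/(-714) = -1/714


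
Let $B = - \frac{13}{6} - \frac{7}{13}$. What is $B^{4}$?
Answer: $\frac{1982119441}{37015056} \approx 53.549$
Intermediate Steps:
$B = - \frac{211}{78}$ ($B = \left(-13\right) \frac{1}{6} - \frac{7}{13} = - \frac{13}{6} - \frac{7}{13} = - \frac{211}{78} \approx -2.7051$)
$B^{4} = \left(- \frac{211}{78}\right)^{4} = \frac{1982119441}{37015056}$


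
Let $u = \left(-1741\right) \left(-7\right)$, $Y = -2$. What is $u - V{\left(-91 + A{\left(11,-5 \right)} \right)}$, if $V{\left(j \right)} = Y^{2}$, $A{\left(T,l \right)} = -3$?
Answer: $12183$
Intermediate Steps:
$V{\left(j \right)} = 4$ ($V{\left(j \right)} = \left(-2\right)^{2} = 4$)
$u = 12187$
$u - V{\left(-91 + A{\left(11,-5 \right)} \right)} = 12187 - 4 = 12183$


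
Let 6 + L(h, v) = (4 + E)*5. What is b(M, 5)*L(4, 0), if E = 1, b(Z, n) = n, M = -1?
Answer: 95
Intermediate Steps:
L(h, v) = 19 (L(h, v) = -6 + (4 + 1)*5 = -6 + 5*5 = -6 + 25 = 19)
b(M, 5)*L(4, 0) = 5*19 = 95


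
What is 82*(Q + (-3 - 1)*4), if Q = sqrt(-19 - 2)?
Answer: -1312 + 82*I*sqrt(21) ≈ -1312.0 + 375.77*I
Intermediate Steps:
Q = I*sqrt(21) (Q = sqrt(-21) = I*sqrt(21) ≈ 4.5826*I)
82*(Q + (-3 - 1)*4) = 82*(I*sqrt(21) + (-3 - 1)*4) = 82*(I*sqrt(21) - 4*4) = 82*(I*sqrt(21) - 16) = 82*(-16 + I*sqrt(21)) = -1312 + 82*I*sqrt(21)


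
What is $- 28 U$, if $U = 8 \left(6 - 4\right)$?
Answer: $-448$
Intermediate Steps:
$U = 16$ ($U = 8 \cdot 2 = 16$)
$- 28 U = \left(-28\right) 16 = -448$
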